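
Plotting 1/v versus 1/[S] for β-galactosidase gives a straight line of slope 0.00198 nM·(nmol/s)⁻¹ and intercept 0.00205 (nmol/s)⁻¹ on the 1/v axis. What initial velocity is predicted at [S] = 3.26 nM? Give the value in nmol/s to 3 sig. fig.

The y-intercept is 1/Vmax, so Vmax = 1/0.00205 = 488 nmol/s.
The slope is Km/Vmax, so Km = 0.00198 × 488 = 0.966 nM.
Then v = 488 × 3.26/(0.966 + 3.26) = 376 nmol/s.

376 nmol/s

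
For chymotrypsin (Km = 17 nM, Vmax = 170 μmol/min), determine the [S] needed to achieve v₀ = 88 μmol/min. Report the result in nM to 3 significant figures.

18.2 nM

The required fractional saturation is v/Vmax = 88/170 = 0.5176.
Then [S]/(Km+[S]) = 0.5176 ⇒ [S] = 17 × 0.5176/(1 − 0.5176) = 18.2 nM.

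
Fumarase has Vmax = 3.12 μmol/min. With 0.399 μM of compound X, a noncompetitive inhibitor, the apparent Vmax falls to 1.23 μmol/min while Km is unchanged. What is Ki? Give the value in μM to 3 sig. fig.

0.260 μM

Noncompetitive: Vmax,app = Vmax/α with α = 1 + [I]/Ki.
α = Vmax/Vmax,app = 3.12/1.23 = 2.537.
Ki = [I]/(α − 1) = 0.399/1.537 = 0.260 μM.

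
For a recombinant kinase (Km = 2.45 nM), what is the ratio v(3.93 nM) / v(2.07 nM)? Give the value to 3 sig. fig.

Since Vmax cancels, v₂/v₁ = [S]₂(Km+[S]₁) / [S]₁(Km+[S]₂).
= 3.93×(2.45+2.07) / (2.07×(2.45+3.93)) = 17.76/13.21 = 1.35.

1.35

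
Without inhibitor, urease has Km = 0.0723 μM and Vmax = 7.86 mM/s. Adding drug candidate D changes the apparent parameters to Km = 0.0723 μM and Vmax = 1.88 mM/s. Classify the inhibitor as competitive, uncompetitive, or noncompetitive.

noncompetitive

Vmax decreases (7.86 → 1.88 mM/s) while Km is unchanged — pure noncompetitive inhibition.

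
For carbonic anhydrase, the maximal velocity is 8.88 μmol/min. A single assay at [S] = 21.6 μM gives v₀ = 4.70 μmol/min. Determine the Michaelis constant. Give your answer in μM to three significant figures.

19.2 μM

From v = Vmax[S]/(Km+[S]), Km = [S](Vmax − v)/v.
Km = 21.6 × (8.88 − 4.70) / 4.70 = 90.29/4.70 = 19.2 μM.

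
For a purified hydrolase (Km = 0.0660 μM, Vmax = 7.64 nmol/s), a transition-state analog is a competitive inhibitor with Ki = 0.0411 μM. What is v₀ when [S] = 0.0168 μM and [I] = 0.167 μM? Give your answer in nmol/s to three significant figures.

0.366 nmol/s

With α = 1 + [I]/Ki = 1 + 0.167/0.0411 = 5.063, the competitive rate law is v = Vmax[S] / (αKm + [S]).
v = 7.64×0.0168 / (5.063×0.0660 + 0.0168) = 0.1284/0.3510 = 0.366 nmol/s.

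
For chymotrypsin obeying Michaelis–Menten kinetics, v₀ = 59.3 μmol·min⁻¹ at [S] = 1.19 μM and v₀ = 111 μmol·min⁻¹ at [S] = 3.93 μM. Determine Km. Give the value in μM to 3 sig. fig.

In reciprocal form, 1/v = (Km/Vmax)·(1/[S]) + 1/Vmax. The two points give (1/[S], 1/v) = (0.8403, 0.01686) and (0.2545, 0.009009).
Slope = (0.01686 − 0.009009)/(0.8403 − 0.2545) = 0.01341; intercept = 0.01686 − 0.01341×0.8403 = 0.005598.
Vmax = 1/intercept = 179 μmol·min⁻¹; Km = slope × Vmax = 0.01341 × 179 = 2.39 μM.

2.39 μM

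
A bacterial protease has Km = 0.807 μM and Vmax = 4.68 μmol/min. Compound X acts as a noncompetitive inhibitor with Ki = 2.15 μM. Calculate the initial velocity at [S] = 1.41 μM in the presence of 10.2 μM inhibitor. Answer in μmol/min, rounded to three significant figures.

0.518 μmol/min

α = 1 + [I]/Ki = 1 + 10.2/2.15 = 5.744.
For a noncompetitive inhibitor, Vmax is reduced to Vmax/α while Km is unchanged: Km,app = 0.807 μM, Vmax,app = 0.815 μmol/min.
v = Vmax,app·[S]/(Km,app + [S]) = 0.815 × 1.41/(0.807 + 1.41) = 0.518 μmol/min.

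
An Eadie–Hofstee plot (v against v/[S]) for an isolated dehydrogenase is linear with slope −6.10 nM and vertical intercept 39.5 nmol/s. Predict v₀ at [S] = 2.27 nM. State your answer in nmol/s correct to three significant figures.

In the Eadie–Hofstee form v = Vmax − Km·(v/[S]), the slope is −Km and the intercept is Vmax, so Km = 6.10 nM and Vmax = 39.5 nmol/s.
v = 39.5 × 2.27/(6.10 + 2.27) = 10.7 nmol/s.

10.7 nmol/s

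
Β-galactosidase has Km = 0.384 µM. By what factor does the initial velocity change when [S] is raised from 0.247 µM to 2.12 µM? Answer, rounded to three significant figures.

The fractional saturations are [S]/(Km+[S]) = 0.247/0.6310 = 0.3914 and 2.12/2.504 = 0.8466.
v₂/v₁ is just their ratio: 0.8466/0.3914 = 2.16.

2.16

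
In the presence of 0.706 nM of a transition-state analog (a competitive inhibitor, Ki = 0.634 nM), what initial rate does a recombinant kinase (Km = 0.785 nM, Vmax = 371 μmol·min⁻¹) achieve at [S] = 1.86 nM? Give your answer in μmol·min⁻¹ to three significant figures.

196 μmol·min⁻¹

α = 1 + [I]/Ki = 1 + 0.706/0.634 = 2.114.
For a competitive inhibitor, Vmax is unchanged and the apparent Km becomes α·Km: Km,app = 1.66 nM, Vmax,app = 371 μmol·min⁻¹.
v = Vmax,app·[S]/(Km,app + [S]) = 371 × 1.86/(1.66 + 1.86) = 196 μmol·min⁻¹.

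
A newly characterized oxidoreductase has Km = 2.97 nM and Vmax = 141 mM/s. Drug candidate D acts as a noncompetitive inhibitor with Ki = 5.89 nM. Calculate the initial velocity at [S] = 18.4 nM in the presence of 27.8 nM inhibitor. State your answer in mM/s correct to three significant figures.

α = 1 + [I]/Ki = 1 + 27.8/5.89 = 5.720.
For a noncompetitive inhibitor, Vmax is reduced to Vmax/α while Km is unchanged: Km,app = 2.97 nM, Vmax,app = 24.7 mM/s.
v = Vmax,app·[S]/(Km,app + [S]) = 24.7 × 18.4/(2.97 + 18.4) = 21.2 mM/s.

21.2 mM/s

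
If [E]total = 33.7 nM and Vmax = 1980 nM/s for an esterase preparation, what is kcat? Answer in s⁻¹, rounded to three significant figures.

58.8 s⁻¹

kcat = Vmax/[E]total = 1980 nM/s / 33.7 nM = 58.8 s⁻¹.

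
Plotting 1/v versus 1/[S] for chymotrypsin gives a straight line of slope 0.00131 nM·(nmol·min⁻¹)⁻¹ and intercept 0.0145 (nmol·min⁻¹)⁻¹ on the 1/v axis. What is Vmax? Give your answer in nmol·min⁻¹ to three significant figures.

The y-intercept of a Lineweaver–Burk plot equals 1/Vmax, so Vmax = 1/0.0145 = 69.0 nmol·min⁻¹.

69.0 nmol·min⁻¹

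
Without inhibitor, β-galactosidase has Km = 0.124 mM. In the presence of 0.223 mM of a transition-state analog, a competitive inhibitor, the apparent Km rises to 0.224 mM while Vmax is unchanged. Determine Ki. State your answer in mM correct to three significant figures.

Competitive: Km,app = α·Km with α = 1 + [I]/Ki.
α = Km,app/Km = 0.224/0.124 = 1.806.
Ki = [I]/(α − 1) = 0.223/0.8065 = 0.277 mM.

0.277 mM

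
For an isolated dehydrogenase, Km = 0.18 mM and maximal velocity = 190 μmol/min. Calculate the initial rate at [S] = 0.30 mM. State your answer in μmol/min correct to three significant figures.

v = Vmax·[S]/(Km + [S]) = 190 × 0.30 / (0.18 + 0.30)
  = 57.00 / 0.4800 = 119 μmol/min.

119 μmol/min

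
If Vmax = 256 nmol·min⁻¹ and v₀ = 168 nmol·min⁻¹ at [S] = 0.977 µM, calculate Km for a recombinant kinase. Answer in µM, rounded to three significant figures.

0.512 µM

From v = Vmax[S]/(Km+[S]), Km = [S](Vmax − v)/v.
Km = 0.977 × (256 − 168) / 168 = 85.98/168 = 0.512 µM.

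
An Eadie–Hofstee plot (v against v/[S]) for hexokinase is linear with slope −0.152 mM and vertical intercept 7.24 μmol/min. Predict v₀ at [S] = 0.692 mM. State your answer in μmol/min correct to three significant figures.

5.94 μmol/min

In the Eadie–Hofstee form v = Vmax − Km·(v/[S]), the slope is −Km and the intercept is Vmax, so Km = 0.152 mM and Vmax = 7.24 μmol/min.
v = 7.24 × 0.692/(0.152 + 0.692) = 5.94 μmol/min.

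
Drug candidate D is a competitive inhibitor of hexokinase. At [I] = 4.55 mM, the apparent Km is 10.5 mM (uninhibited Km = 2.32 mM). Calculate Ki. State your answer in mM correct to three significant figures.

Competitive: Km,app = α·Km with α = 1 + [I]/Ki.
α = Km,app/Km = 10.5/2.32 = 4.526.
Ki = [I]/(α − 1) = 4.55/3.526 = 1.29 mM.

1.29 mM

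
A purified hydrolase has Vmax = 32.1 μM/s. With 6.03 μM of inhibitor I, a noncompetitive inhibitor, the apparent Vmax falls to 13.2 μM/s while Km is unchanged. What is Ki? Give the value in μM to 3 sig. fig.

Noncompetitive: Vmax,app = Vmax/α with α = 1 + [I]/Ki.
α = Vmax/Vmax,app = 32.1/13.2 = 2.432.
Ki = [I]/(α − 1) = 6.03/1.432 = 4.21 μM.

4.21 μM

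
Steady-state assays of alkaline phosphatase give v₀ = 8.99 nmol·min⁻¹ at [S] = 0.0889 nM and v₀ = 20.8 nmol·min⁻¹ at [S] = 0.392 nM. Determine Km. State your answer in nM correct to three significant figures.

In reciprocal form, 1/v = (Km/Vmax)·(1/[S]) + 1/Vmax. The two points give (1/[S], 1/v) = (11.25, 0.1112) and (2.551, 0.04808).
Slope = (0.1112 − 0.04808)/(11.25 − 2.551) = 0.007262; intercept = 0.1112 − 0.007262×11.25 = 0.02955.
Vmax = 1/intercept = 33.8 nmol·min⁻¹; Km = slope × Vmax = 0.007262 × 33.8 = 0.246 nM.

0.246 nM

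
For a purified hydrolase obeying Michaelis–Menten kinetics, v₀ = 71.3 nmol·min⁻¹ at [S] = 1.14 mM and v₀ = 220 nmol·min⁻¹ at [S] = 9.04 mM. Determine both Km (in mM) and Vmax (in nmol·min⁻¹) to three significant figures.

From v = Vmax[S]/(Km+[S]), each point gives Vmax = v(Km+[S])/[S].
Equating: 71.3(Km+1.14)/1.14 = 220(Km+9.04)/9.04.
62.54·Km + 71.3 = 24.34·Km + 220, so (62.54 − 24.34)·Km = 220 − 71.3.
Km = 148.7/38.21 = 3.89 mM; then Vmax = 71.3(3.89+1.14)/1.14 = 315 nmol·min⁻¹.

Km = 3.89 mM; Vmax = 315 nmol·min⁻¹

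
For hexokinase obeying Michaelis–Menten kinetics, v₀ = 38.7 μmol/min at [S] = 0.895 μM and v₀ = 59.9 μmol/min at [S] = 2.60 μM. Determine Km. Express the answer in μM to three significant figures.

In reciprocal form, 1/v = (Km/Vmax)·(1/[S]) + 1/Vmax. The two points give (1/[S], 1/v) = (1.117, 0.02584) and (0.3846, 0.01669).
Slope = (0.02584 − 0.01669)/(1.117 − 0.3846) = 0.01248; intercept = 0.02584 − 0.01248×1.117 = 0.01189.
Vmax = 1/intercept = 84.1 μmol/min; Km = slope × Vmax = 0.01248 × 84.1 = 1.05 μM.

1.05 μM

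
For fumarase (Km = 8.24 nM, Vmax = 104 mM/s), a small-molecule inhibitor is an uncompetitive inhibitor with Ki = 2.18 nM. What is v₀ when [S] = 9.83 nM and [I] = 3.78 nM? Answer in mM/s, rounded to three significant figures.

With α = 1 + [I]/Ki = 1 + 3.78/2.18 = 2.734, the uncompetitive rate law is v = (Vmax/α)·[S] / (Km/α + [S]).
v = (104/2.734)×9.83 / (8.24/2.734 + 9.83) = 373.9/12.84 = 29.1 mM/s.

29.1 mM/s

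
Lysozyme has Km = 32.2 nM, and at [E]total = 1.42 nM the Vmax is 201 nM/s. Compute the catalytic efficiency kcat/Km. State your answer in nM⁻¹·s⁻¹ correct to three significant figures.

4.40 nM⁻¹·s⁻¹

kcat = Vmax/[E]total = 201/1.42 = 142 s⁻¹.
kcat/Km = 142/32.2 = 4.40 nM⁻¹·s⁻¹.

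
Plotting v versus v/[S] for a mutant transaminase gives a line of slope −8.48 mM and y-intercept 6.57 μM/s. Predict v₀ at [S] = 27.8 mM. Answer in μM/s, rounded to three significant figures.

5.03 μM/s

In the Eadie–Hofstee form v = Vmax − Km·(v/[S]), the slope is −Km and the intercept is Vmax, so Km = 8.48 mM and Vmax = 6.57 μM/s.
v = 6.57 × 27.8/(8.48 + 27.8) = 5.03 μM/s.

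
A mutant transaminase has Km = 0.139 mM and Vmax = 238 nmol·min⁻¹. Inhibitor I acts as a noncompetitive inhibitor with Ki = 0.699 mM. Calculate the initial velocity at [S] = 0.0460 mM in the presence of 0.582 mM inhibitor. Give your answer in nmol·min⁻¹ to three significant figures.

α = 1 + [I]/Ki = 1 + 0.582/0.699 = 1.833.
For a noncompetitive inhibitor, Vmax is reduced to Vmax/α while Km is unchanged: Km,app = 0.139 mM, Vmax,app = 130 nmol·min⁻¹.
v = Vmax,app·[S]/(Km,app + [S]) = 130 × 0.0460/(0.139 + 0.0460) = 32.3 nmol·min⁻¹.

32.3 nmol·min⁻¹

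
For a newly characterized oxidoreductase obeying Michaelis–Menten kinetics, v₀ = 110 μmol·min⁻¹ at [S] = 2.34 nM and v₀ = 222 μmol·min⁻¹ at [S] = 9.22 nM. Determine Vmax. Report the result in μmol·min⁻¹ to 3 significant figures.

In reciprocal form, 1/v = (Km/Vmax)·(1/[S]) + 1/Vmax. The two points give (1/[S], 1/v) = (0.4274, 0.009091) and (0.1085, 0.004505).
Slope = (0.009091 − 0.004505)/(0.4274 − 0.1085) = 0.01438; intercept = 0.009091 − 0.01438×0.4274 = 0.002945.
Vmax = 1/intercept = 340 μmol·min⁻¹; Km = slope × Vmax = 0.01438 × 340 = 4.88 nM.

340 μmol·min⁻¹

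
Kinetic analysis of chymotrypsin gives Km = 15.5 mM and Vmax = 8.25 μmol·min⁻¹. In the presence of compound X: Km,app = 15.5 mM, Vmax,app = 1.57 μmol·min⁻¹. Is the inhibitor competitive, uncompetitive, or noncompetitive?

noncompetitive

Vmax decreases (8.25 → 1.57 μmol·min⁻¹) while Km is unchanged — pure noncompetitive inhibition.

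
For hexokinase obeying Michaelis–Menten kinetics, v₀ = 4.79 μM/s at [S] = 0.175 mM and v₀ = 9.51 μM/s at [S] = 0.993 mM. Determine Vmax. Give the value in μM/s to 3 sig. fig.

In reciprocal form, 1/v = (Km/Vmax)·(1/[S]) + 1/Vmax. The two points give (1/[S], 1/v) = (5.714, 0.2088) and (1.007, 0.1052).
Slope = (0.2088 − 0.1052)/(5.714 − 1.007) = 0.02201; intercept = 0.2088 − 0.02201×5.714 = 0.08299.
Vmax = 1/intercept = 12.1 μM/s; Km = slope × Vmax = 0.02201 × 12.1 = 0.265 mM.

12.1 μM/s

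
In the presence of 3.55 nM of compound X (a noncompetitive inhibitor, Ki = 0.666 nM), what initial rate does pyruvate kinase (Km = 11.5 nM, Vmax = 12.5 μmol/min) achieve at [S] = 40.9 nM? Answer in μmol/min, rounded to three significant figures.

1.54 μmol/min

α = 1 + [I]/Ki = 1 + 3.55/0.666 = 6.330.
For a noncompetitive inhibitor, Vmax is reduced to Vmax/α while Km is unchanged: Km,app = 11.5 nM, Vmax,app = 1.97 μmol/min.
v = Vmax,app·[S]/(Km,app + [S]) = 1.97 × 40.9/(11.5 + 40.9) = 1.54 μmol/min.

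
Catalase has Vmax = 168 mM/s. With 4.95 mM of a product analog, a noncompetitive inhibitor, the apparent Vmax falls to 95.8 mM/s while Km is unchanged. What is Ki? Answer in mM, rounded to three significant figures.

6.57 mM

Noncompetitive: Vmax,app = Vmax/α with α = 1 + [I]/Ki.
α = Vmax/Vmax,app = 168/95.8 = 1.754.
Ki = [I]/(α − 1) = 4.95/0.7537 = 6.57 mM.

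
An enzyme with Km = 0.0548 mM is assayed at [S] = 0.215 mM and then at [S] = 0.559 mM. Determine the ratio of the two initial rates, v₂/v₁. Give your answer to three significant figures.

The fractional saturations are [S]/(Km+[S]) = 0.215/0.2698 = 0.7969 and 0.559/0.6138 = 0.9107.
v₂/v₁ is just their ratio: 0.9107/0.7969 = 1.14.

1.14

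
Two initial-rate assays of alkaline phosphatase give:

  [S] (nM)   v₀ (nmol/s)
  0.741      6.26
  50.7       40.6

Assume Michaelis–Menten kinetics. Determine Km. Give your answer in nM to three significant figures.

4.49 nM

From v = Vmax[S]/(Km+[S]), each point gives Vmax = v(Km+[S])/[S].
Equating: 6.26(Km+0.741)/0.741 = 40.6(Km+50.7)/50.7.
8.448·Km + 6.26 = 0.8008·Km + 40.6, so (8.448 − 0.8008)·Km = 40.6 − 6.26.
Km = 34.34/7.647 = 4.49 nM; then Vmax = 6.26(4.49+0.741)/0.741 = 44.2 nmol/s.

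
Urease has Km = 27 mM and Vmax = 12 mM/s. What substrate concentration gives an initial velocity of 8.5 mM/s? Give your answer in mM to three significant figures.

65.6 mM

Rearranging v = Vmax[S]/(Km+[S]) gives [S] = Km·v/(Vmax − v).
[S] = 27 × 8.5 / (12 − 8.5) = 229.5/3.500 = 65.6 mM.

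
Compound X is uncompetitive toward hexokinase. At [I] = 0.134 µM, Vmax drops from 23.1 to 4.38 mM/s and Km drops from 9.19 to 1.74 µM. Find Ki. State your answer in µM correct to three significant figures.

0.0314 µM

Uncompetitive: Vmax,app = Vmax/α (and Km,app = Km/α) with α = 1 + [I]/Ki.
α = Vmax/Vmax,app = 23.1/4.38 = 5.274.
Ki = [I]/(α − 1) = 0.134/4.274 = 0.0314 µM.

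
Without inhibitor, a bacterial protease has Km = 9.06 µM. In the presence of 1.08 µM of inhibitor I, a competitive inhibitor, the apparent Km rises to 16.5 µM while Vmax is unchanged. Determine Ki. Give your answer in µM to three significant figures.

1.32 µM

Competitive: Km,app = α·Km with α = 1 + [I]/Ki.
α = Km,app/Km = 16.5/9.06 = 1.821.
Since α = 1 + [I]/Ki, [I]/Ki = 1.821 − 1 = 0.8212 and Ki = 1.08/0.8212 = 1.32 µM.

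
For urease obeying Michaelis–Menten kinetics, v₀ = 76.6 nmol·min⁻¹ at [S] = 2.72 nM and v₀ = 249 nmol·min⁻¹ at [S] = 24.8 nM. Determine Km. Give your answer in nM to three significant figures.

9.51 nM

In reciprocal form, 1/v = (Km/Vmax)·(1/[S]) + 1/Vmax. The two points give (1/[S], 1/v) = (0.3676, 0.01305) and (0.04032, 0.004016).
Slope = (0.01305 − 0.004016)/(0.3676 − 0.04032) = 0.02761; intercept = 0.01305 − 0.02761×0.3676 = 0.002903.
Vmax = 1/intercept = 345 nmol·min⁻¹; Km = slope × Vmax = 0.02761 × 345 = 9.51 nM.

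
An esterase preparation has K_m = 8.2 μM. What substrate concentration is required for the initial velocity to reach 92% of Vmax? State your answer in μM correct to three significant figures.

v/Vmax = [S]/(Km+[S]) = 0.92, so [S] = Km·0.92/(1 − 0.92) = 8.2 × 11.50.
[S] = 94.3 μM.

94.3 μM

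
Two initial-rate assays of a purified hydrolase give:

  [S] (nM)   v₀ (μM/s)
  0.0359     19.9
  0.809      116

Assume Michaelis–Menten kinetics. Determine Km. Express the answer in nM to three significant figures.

From v = Vmax[S]/(Km+[S]), each point gives Vmax = v(Km+[S])/[S].
Equating: 19.9(Km+0.0359)/0.0359 = 116(Km+0.809)/0.809.
554.3·Km + 19.9 = 143.4·Km + 116, so (554.3 − 143.4)·Km = 116 − 19.9.
Km = 96.10/410.9 = 0.234 nM; then Vmax = 19.9(0.234+0.0359)/0.0359 = 150 μM/s.

0.234 nM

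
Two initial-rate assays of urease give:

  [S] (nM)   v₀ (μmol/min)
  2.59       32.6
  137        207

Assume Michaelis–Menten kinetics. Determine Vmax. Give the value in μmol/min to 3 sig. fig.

231 μmol/min

In reciprocal form, 1/v = (Km/Vmax)·(1/[S]) + 1/Vmax. The two points give (1/[S], 1/v) = (0.3861, 0.03067) and (0.007299, 0.004831).
Slope = (0.03067 − 0.004831)/(0.3861 − 0.007299) = 0.06823; intercept = 0.03067 − 0.06823×0.3861 = 0.004333.
Vmax = 1/intercept = 231 μmol/min; Km = slope × Vmax = 0.06823 × 231 = 15.7 nM.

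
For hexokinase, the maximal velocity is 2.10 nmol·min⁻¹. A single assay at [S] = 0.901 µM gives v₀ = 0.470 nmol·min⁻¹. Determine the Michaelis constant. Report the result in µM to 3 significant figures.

3.12 µM

From v = Vmax[S]/(Km+[S]), Km = [S](Vmax − v)/v.
Km = 0.901 × (2.10 − 0.470) / 0.470 = 1.469/0.470 = 3.12 µM.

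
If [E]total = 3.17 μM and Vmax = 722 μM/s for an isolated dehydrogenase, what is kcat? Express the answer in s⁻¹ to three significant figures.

228 s⁻¹

kcat = Vmax/[E]total = 722 μM/s / 3.17 μM = 228 s⁻¹.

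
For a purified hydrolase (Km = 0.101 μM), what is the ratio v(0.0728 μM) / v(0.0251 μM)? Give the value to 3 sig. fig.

2.10

Since Vmax cancels, v₂/v₁ = [S]₂(Km+[S]₁) / [S]₁(Km+[S]₂).
= 0.0728×(0.101+0.0251) / (0.0251×(0.101+0.0728)) = 0.009180/0.004362 = 2.10.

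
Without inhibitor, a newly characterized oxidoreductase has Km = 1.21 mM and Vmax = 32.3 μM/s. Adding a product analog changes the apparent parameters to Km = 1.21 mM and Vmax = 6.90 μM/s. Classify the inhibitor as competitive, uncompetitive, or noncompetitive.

noncompetitive

Vmax decreases (32.3 → 6.90 μM/s) while Km is unchanged — pure noncompetitive inhibition.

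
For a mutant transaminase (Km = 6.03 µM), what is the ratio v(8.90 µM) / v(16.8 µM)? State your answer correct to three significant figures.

The fractional saturations are [S]/(Km+[S]) = 16.8/22.83 = 0.7359 and 8.90/14.93 = 0.5961.
v₂/v₁ is just their ratio: 0.5961/0.7359 = 0.810.

0.810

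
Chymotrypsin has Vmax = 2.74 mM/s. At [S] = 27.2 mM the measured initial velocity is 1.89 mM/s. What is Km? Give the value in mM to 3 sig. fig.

12.2 mM

v/Vmax = 1.89/2.74 = 0.6898 = [S]/(Km+[S]).
So Km + [S] = [S]/0.6898 = 39.43 mM, giving Km = 39.43 − 27.2 = 12.2 mM.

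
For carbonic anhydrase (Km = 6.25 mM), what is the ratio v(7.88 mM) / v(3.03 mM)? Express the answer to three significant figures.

Since Vmax cancels, v₂/v₁ = [S]₂(Km+[S]₁) / [S]₁(Km+[S]₂).
= 7.88×(6.25+3.03) / (3.03×(6.25+7.88)) = 73.13/42.81 = 1.71.

1.71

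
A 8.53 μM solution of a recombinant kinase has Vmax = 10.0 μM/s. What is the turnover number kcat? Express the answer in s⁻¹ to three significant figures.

kcat = Vmax/[E]total = 10.0 μM/s / 8.53 μM = 1.17 s⁻¹.

1.17 s⁻¹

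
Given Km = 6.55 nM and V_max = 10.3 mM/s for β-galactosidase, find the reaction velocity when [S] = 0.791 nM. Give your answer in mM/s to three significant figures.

v = Vmax·[S]/(Km + [S]) = 10.3 × 0.791 / (6.55 + 0.791)
  = 8.147 / 7.341 = 1.11 mM/s.

1.11 mM/s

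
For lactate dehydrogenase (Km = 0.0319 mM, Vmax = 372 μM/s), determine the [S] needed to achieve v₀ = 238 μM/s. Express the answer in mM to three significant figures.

Rearranging v = Vmax[S]/(Km+[S]) gives [S] = Km·v/(Vmax − v).
[S] = 0.0319 × 238 / (372 − 238) = 7.592/134.0 = 0.0567 mM.

0.0567 mM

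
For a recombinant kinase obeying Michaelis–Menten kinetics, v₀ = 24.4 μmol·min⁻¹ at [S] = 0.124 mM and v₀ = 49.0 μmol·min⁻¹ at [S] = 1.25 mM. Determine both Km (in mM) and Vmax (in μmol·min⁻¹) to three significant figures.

From v = Vmax[S]/(Km+[S]), each point gives Vmax = v(Km+[S])/[S].
Equating: 24.4(Km+0.124)/0.124 = 49.0(Km+1.25)/1.25.
196.8·Km + 24.4 = 39.20·Km + 49.0, so (196.8 − 39.20)·Km = 49.0 − 24.4.
Km = 24.60/157.6 = 0.156 mM; then Vmax = 24.4(0.156+0.124)/0.124 = 55.1 μmol·min⁻¹.

Km = 0.156 mM; Vmax = 55.1 μmol·min⁻¹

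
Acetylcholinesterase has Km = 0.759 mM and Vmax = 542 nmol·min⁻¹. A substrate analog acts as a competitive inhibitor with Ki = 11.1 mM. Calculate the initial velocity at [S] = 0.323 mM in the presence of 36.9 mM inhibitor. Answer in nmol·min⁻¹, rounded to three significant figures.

48.6 nmol·min⁻¹

α = 1 + [I]/Ki = 1 + 36.9/11.1 = 4.324.
For a competitive inhibitor, Vmax is unchanged and the apparent Km becomes α·Km: Km,app = 3.28 mM, Vmax,app = 542 nmol·min⁻¹.
v = Vmax,app·[S]/(Km,app + [S]) = 542 × 0.323/(3.28 + 0.323) = 48.6 nmol·min⁻¹.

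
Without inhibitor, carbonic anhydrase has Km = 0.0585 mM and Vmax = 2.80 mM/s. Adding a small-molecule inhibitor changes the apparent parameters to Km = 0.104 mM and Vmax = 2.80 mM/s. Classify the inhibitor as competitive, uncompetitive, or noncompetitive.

Km increases (0.0585 → 0.104 mM) while Vmax is unchanged — the hallmark of competitive inhibition.

competitive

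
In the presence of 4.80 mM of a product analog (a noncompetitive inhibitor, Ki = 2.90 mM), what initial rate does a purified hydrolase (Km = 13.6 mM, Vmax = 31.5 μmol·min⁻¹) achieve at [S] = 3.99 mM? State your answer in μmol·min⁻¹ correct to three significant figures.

α = 1 + [I]/Ki = 1 + 4.80/2.90 = 2.655.
For a noncompetitive inhibitor, Vmax is reduced to Vmax/α while Km is unchanged: Km,app = 13.6 mM, Vmax,app = 11.9 μmol·min⁻¹.
v = Vmax,app·[S]/(Km,app + [S]) = 11.9 × 3.99/(13.6 + 3.99) = 2.69 μmol·min⁻¹.

2.69 μmol·min⁻¹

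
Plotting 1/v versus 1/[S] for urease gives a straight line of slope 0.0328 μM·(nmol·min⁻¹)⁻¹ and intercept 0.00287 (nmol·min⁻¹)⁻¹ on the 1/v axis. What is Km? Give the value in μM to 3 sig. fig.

y-intercept = 1/Vmax ⇒ Vmax = 348 nmol·min⁻¹; slope = Km/Vmax ⇒ Km = slope × Vmax.
Km = 0.0328 × 348 = 11.4 μM.

11.4 μM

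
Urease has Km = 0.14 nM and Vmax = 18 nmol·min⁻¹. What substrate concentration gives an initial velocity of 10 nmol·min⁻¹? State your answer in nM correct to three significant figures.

Rearranging v = Vmax[S]/(Km+[S]) gives [S] = Km·v/(Vmax − v).
[S] = 0.14 × 10 / (18 − 10) = 1.400/8.000 = 0.175 nM.

0.175 nM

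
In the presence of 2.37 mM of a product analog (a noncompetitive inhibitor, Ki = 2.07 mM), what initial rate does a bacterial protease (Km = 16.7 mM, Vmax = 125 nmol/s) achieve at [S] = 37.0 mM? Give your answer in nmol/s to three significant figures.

With α = 1 + [I]/Ki = 1 + 2.37/2.07 = 2.145, the noncompetitive rate law is v = (Vmax/α)·[S] / (Km + [S]).
v = (125/2.145)×37.0 / (16.7 + 37.0) = 2156/53.70 = 40.2 nmol/s.

40.2 nmol/s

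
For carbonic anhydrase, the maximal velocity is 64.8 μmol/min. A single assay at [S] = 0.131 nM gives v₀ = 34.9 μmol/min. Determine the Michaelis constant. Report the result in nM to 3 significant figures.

0.112 nM

From v = Vmax[S]/(Km+[S]), Km = [S](Vmax − v)/v.
Km = 0.131 × (64.8 − 34.9) / 34.9 = 3.917/34.9 = 0.112 nM.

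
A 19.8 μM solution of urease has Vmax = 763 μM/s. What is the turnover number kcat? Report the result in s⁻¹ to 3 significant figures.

kcat = Vmax/[E]total = 763 μM/s / 19.8 μM = 38.5 s⁻¹.

38.5 s⁻¹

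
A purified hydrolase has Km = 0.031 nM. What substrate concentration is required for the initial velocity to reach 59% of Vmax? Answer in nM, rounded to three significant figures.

v/Vmax = [S]/(Km+[S]) = 0.59, so [S] = Km·0.59/(1 − 0.59) = 0.031 × 1.439.
[S] = 0.0446 nM.

0.0446 nM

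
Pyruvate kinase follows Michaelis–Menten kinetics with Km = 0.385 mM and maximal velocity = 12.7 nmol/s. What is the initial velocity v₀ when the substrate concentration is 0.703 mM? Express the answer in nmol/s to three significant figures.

8.21 nmol/s

v = Vmax·[S]/(Km + [S]) = 12.7 × 0.703 / (0.385 + 0.703)
  = 8.928 / 1.088 = 8.21 nmol/s.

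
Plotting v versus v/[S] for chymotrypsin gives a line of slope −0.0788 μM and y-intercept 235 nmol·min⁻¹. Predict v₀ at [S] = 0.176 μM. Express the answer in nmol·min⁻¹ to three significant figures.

In the Eadie–Hofstee form v = Vmax − Km·(v/[S]), the slope is −Km and the intercept is Vmax, so Km = 0.0788 μM and Vmax = 235 nmol·min⁻¹.
v = 235 × 0.176/(0.0788 + 0.176) = 162 nmol·min⁻¹.

162 nmol·min⁻¹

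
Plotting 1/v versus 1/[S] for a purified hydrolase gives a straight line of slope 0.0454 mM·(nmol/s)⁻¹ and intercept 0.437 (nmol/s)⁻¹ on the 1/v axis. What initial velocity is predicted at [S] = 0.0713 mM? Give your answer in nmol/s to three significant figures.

0.931 nmol/s

The y-intercept is 1/Vmax, so Vmax = 1/0.437 = 2.29 nmol/s.
The slope is Km/Vmax, so Km = 0.0454 × 2.29 = 0.104 mM.
Then v = 2.29 × 0.0713/(0.104 + 0.0713) = 0.931 nmol/s.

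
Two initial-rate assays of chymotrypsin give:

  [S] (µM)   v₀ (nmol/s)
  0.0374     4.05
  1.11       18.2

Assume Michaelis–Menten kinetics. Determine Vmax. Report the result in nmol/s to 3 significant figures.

In reciprocal form, 1/v = (Km/Vmax)·(1/[S]) + 1/Vmax. The two points give (1/[S], 1/v) = (26.74, 0.2469) and (0.9009, 0.05495).
Slope = (0.2469 − 0.05495)/(26.74 − 0.9009) = 0.007430; intercept = 0.2469 − 0.007430×26.74 = 0.04825.
Vmax = 1/intercept = 20.7 nmol/s; Km = slope × Vmax = 0.007430 × 20.7 = 0.154 µM.

20.7 nmol/s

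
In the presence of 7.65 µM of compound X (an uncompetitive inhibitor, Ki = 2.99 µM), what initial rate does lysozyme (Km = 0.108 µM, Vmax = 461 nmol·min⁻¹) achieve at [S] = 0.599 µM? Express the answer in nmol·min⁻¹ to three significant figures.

α = 1 + [I]/Ki = 1 + 7.65/2.99 = 3.559.
For an uncompetitive inhibitor, both parameters are divided by α, giving Vmax/α and Km/α: Km,app = 0.0303 µM, Vmax,app = 130 nmol·min⁻¹.
v = Vmax,app·[S]/(Km,app + [S]) = 130 × 0.599/(0.0303 + 0.599) = 123 nmol·min⁻¹.

123 nmol·min⁻¹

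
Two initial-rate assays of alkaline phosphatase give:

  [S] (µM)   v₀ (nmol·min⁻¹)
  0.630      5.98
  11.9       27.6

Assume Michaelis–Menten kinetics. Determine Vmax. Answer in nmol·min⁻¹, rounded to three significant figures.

From v = Vmax[S]/(Km+[S]), each point gives Vmax = v(Km+[S])/[S].
Equating: 5.98(Km+0.630)/0.630 = 27.6(Km+11.9)/11.9.
9.492·Km + 5.98 = 2.319·Km + 27.6, so (9.492 − 2.319)·Km = 27.6 − 5.98.
Km = 21.62/7.173 = 3.01 µM; then Vmax = 5.98(3.01+0.630)/0.630 = 34.6 nmol·min⁻¹.

34.6 nmol·min⁻¹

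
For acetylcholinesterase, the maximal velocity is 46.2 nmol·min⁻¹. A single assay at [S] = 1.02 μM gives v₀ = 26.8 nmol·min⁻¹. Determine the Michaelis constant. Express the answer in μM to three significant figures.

0.738 μM

From v = Vmax[S]/(Km+[S]), Km = [S](Vmax − v)/v.
Km = 1.02 × (46.2 − 26.8) / 26.8 = 19.79/26.8 = 0.738 μM.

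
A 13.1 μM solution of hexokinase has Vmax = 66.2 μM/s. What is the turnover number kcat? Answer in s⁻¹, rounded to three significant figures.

kcat = Vmax/[E]total = 66.2 μM/s / 13.1 μM = 5.05 s⁻¹.

5.05 s⁻¹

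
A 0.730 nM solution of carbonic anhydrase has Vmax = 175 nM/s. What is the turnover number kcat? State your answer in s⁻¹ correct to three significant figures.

240 s⁻¹

kcat = Vmax/[E]total = 175 nM/s / 0.730 nM = 240 s⁻¹.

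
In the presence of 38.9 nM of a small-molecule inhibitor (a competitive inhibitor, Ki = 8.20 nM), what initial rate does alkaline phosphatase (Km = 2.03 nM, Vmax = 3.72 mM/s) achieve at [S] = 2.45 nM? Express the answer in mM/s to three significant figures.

With α = 1 + [I]/Ki = 1 + 38.9/8.20 = 5.744, the competitive rate law is v = Vmax[S] / (αKm + [S]).
v = 3.72×2.45 / (5.744×2.03 + 2.45) = 9.114/14.11 = 0.646 mM/s.

0.646 mM/s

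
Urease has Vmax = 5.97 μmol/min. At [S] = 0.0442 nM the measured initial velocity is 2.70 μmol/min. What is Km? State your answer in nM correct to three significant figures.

From v = Vmax[S]/(Km+[S]), Km = [S](Vmax − v)/v.
Km = 0.0442 × (5.97 − 2.70) / 2.70 = 0.1445/2.70 = 0.0535 nM.

0.0535 nM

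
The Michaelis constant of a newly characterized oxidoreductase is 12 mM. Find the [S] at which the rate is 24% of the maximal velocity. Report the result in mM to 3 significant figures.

3.79 mM

v/Vmax = [S]/(Km+[S]) = 0.24, so [S] = Km·0.24/(1 − 0.24) = 12 × 0.3158.
[S] = 3.79 mM.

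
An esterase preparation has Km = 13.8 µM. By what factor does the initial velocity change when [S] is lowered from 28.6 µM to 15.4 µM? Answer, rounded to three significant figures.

0.782

Since Vmax cancels, v₂/v₁ = [S]₂(Km+[S]₁) / [S]₁(Km+[S]₂).
= 15.4×(13.8+28.6) / (28.6×(13.8+15.4)) = 653.0/835.1 = 0.782.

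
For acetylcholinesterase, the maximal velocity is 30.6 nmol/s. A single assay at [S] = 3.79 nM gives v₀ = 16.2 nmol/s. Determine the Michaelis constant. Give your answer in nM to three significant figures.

3.37 nM

v/Vmax = 16.2/30.6 = 0.5294 = [S]/(Km+[S]).
So Km + [S] = [S]/0.5294 = 7.159 nM, giving Km = 7.159 − 3.79 = 3.37 nM.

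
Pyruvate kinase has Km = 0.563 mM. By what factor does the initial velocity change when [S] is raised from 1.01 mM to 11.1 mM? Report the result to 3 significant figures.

1.48

The fractional saturations are [S]/(Km+[S]) = 1.01/1.573 = 0.6421 and 11.1/11.66 = 0.9517.
v₂/v₁ is just their ratio: 0.9517/0.6421 = 1.48.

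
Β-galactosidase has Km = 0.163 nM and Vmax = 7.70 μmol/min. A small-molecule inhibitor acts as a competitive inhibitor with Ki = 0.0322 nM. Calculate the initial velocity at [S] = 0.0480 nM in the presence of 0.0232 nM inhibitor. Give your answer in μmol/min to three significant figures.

With α = 1 + [I]/Ki = 1 + 0.0232/0.0322 = 1.720, the competitive rate law is v = Vmax[S] / (αKm + [S]).
v = 7.70×0.0480 / (1.720×0.163 + 0.0480) = 0.3696/0.3284 = 1.13 μmol/min.

1.13 μmol/min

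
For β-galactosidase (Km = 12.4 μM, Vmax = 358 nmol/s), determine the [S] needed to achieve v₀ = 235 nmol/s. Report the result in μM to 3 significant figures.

Rearranging v = Vmax[S]/(Km+[S]) gives [S] = Km·v/(Vmax − v).
[S] = 12.4 × 235 / (358 − 235) = 2914/123.0 = 23.7 μM.

23.7 μM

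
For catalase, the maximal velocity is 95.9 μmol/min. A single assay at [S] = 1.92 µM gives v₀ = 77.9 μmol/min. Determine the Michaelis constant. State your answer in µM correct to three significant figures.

0.444 µM

From v = Vmax[S]/(Km+[S]), Km = [S](Vmax − v)/v.
Km = 1.92 × (95.9 − 77.9) / 77.9 = 34.56/77.9 = 0.444 µM.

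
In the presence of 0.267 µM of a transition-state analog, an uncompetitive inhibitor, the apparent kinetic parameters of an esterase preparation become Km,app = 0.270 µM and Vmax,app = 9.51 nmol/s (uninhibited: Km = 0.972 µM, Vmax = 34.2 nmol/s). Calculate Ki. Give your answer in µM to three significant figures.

Uncompetitive: Vmax,app = Vmax/α (and Km,app = Km/α) with α = 1 + [I]/Ki.
α = Vmax/Vmax,app = 34.2/9.51 = 3.596.
Since α = 1 + [I]/Ki, [I]/Ki = 3.596 − 1 = 2.596 and Ki = 0.267/2.596 = 0.103 µM.

0.103 µM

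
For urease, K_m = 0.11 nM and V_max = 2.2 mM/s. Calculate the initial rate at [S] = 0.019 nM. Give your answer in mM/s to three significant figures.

0.324 mM/s

v = Vmax·[S]/(Km + [S]) = 2.2 × 0.019 / (0.11 + 0.019)
  = 0.04180 / 0.1290 = 0.324 mM/s.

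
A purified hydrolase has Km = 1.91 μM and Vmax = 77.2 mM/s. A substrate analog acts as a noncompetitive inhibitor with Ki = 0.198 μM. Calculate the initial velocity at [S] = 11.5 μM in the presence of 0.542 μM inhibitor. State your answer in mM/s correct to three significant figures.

With α = 1 + [I]/Ki = 1 + 0.542/0.198 = 3.737, the noncompetitive rate law is v = (Vmax/α)·[S] / (Km + [S]).
v = (77.2/3.737)×11.5 / (1.91 + 11.5) = 237.5/13.41 = 17.7 mM/s.

17.7 mM/s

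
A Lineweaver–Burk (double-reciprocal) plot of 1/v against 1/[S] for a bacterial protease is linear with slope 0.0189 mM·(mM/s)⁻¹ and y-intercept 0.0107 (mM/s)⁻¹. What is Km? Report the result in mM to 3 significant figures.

y-intercept = 1/Vmax ⇒ Vmax = 93.5 mM/s; slope = Km/Vmax ⇒ Km = slope × Vmax.
Km = 0.0189 × 93.5 = 1.77 mM.

1.77 mM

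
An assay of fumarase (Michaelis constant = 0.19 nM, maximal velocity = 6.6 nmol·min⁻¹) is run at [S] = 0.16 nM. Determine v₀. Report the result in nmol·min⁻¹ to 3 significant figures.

3.02 nmol·min⁻¹

[S]/(Km+[S]) = 0.16/0.3500 = 0.4571, the fractional saturation.
v = 0.4571 × Vmax = 0.4571 × 6.6 = 3.02 nmol·min⁻¹.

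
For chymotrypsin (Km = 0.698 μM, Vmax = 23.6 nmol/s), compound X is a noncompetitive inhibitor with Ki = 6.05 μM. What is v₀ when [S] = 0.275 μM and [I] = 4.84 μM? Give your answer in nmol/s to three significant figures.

α = 1 + [I]/Ki = 1 + 4.84/6.05 = 1.800.
For a noncompetitive inhibitor, Vmax is reduced to Vmax/α while Km is unchanged: Km,app = 0.698 μM, Vmax,app = 13.1 nmol/s.
v = Vmax,app·[S]/(Km,app + [S]) = 13.1 × 0.275/(0.698 + 0.275) = 3.71 nmol/s.

3.71 nmol/s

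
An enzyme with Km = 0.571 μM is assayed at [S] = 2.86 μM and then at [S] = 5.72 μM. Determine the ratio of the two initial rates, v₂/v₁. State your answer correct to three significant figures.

1.09

The fractional saturations are [S]/(Km+[S]) = 2.86/3.431 = 0.8336 and 5.72/6.291 = 0.9092.
v₂/v₁ is just their ratio: 0.9092/0.8336 = 1.09.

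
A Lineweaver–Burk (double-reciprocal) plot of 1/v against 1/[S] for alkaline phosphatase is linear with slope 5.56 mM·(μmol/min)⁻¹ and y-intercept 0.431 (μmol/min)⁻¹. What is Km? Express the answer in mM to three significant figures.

12.9 mM

y-intercept = 1/Vmax ⇒ Vmax = 2.32 μmol/min; slope = Km/Vmax ⇒ Km = slope × Vmax.
Km = 5.56 × 2.32 = 12.9 mM.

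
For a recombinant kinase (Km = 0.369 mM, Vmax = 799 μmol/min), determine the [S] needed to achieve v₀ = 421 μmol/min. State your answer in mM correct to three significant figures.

The required fractional saturation is v/Vmax = 421/799 = 0.5269.
Then [S]/(Km+[S]) = 0.5269 ⇒ [S] = 0.369 × 0.5269/(1 − 0.5269) = 0.411 mM.

0.411 mM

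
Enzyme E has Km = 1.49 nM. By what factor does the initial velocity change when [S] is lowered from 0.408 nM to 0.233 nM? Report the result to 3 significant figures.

0.629

Since Vmax cancels, v₂/v₁ = [S]₂(Km+[S]₁) / [S]₁(Km+[S]₂).
= 0.233×(1.49+0.408) / (0.408×(1.49+0.233)) = 0.4422/0.7030 = 0.629.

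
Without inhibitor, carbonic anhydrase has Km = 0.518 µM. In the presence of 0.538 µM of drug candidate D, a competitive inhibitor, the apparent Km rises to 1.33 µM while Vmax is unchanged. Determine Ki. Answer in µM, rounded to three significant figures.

0.343 µM

Competitive: Km,app = α·Km with α = 1 + [I]/Ki.
α = Km,app/Km = 1.33/0.518 = 2.568.
Ki = [I]/(α − 1) = 0.538/1.568 = 0.343 µM.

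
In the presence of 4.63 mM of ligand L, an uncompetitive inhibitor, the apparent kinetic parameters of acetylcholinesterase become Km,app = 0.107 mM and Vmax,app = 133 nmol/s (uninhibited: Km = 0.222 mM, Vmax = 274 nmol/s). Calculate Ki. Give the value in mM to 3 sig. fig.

4.37 mM

Uncompetitive: Vmax,app = Vmax/α (and Km,app = Km/α) with α = 1 + [I]/Ki.
α = Vmax/Vmax,app = 274/133 = 2.060.
Since α = 1 + [I]/Ki, [I]/Ki = 2.060 − 1 = 1.060 and Ki = 4.63/1.060 = 4.37 mM.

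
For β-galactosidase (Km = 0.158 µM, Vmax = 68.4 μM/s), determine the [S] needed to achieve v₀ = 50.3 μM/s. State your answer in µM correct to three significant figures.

The required fractional saturation is v/Vmax = 50.3/68.4 = 0.7354.
Then [S]/(Km+[S]) = 0.7354 ⇒ [S] = 0.158 × 0.7354/(1 − 0.7354) = 0.439 µM.

0.439 µM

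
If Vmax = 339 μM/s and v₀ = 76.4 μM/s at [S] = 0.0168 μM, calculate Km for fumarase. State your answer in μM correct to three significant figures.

v/Vmax = 76.4/339 = 0.2254 = [S]/(Km+[S]).
So Km + [S] = [S]/0.2254 = 0.07454 μM, giving Km = 0.07454 − 0.0168 = 0.0577 μM.

0.0577 μM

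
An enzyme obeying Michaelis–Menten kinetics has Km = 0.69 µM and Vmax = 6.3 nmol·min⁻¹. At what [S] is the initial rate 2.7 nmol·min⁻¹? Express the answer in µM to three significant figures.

Rearranging v = Vmax[S]/(Km+[S]) gives [S] = Km·v/(Vmax − v).
[S] = 0.69 × 2.7 / (6.3 − 2.7) = 1.863/3.600 = 0.518 µM.

0.518 µM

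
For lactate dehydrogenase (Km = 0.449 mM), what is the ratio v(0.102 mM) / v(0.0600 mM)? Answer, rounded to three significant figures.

1.57

Since Vmax cancels, v₂/v₁ = [S]₂(Km+[S]₁) / [S]₁(Km+[S]₂).
= 0.102×(0.449+0.0600) / (0.0600×(0.449+0.102)) = 0.05192/0.03306 = 1.57.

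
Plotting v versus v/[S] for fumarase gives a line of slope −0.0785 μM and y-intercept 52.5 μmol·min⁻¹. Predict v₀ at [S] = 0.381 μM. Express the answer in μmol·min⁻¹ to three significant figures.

In the Eadie–Hofstee form v = Vmax − Km·(v/[S]), the slope is −Km and the intercept is Vmax, so Km = 0.0785 μM and Vmax = 52.5 μmol·min⁻¹.
v = 52.5 × 0.381/(0.0785 + 0.381) = 43.5 μmol·min⁻¹.

43.5 μmol·min⁻¹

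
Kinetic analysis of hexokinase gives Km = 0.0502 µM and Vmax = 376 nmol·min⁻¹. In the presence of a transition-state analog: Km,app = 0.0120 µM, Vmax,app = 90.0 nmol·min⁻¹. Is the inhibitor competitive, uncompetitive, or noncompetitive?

uncompetitive

Both Km and Vmax decrease by the same factor (~4.18-fold) — characteristic of uncompetitive inhibition.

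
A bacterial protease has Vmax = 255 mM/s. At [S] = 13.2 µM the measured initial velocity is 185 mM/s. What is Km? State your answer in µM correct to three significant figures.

4.99 µM

v/Vmax = 185/255 = 0.7255 = [S]/(Km+[S]).
So Km + [S] = [S]/0.7255 = 18.19 µM, giving Km = 18.19 − 13.2 = 4.99 µM.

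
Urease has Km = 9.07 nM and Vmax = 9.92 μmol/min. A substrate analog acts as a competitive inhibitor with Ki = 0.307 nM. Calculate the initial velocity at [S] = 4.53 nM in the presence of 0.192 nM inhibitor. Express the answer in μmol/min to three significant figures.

2.33 μmol/min

With α = 1 + [I]/Ki = 1 + 0.192/0.307 = 1.625, the competitive rate law is v = Vmax[S] / (αKm + [S]).
v = 9.92×4.53 / (1.625×9.07 + 4.53) = 44.94/19.27 = 2.33 μmol/min.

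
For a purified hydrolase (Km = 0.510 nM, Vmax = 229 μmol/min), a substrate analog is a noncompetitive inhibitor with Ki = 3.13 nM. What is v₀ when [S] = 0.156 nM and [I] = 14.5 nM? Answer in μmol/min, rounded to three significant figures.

9.52 μmol/min

α = 1 + [I]/Ki = 1 + 14.5/3.13 = 5.633.
For a noncompetitive inhibitor, Vmax is reduced to Vmax/α while Km is unchanged: Km,app = 0.510 nM, Vmax,app = 40.7 μmol/min.
v = Vmax,app·[S]/(Km,app + [S]) = 40.7 × 0.156/(0.510 + 0.156) = 9.52 μmol/min.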